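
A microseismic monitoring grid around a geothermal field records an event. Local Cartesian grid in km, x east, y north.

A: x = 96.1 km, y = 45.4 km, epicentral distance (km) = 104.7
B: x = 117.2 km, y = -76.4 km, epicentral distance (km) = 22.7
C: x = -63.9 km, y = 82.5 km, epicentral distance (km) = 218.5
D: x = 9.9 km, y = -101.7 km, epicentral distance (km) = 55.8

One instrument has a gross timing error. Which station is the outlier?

Solve using three stations at a time. Using A, B, C (subtract circle equations pairwise → linear system) gives (x, y) ≈ (102.5, -59.1).
Distances from that point to each station vs reported:
  A: calculated 104.7 vs reported 104.7 → residual 0.0 km
  B: calculated 22.7 vs reported 22.7 → residual 0.0 km
  C: calculated 218.5 vs reported 218.5 → residual 0.0 km
  D: calculated 101.9 vs reported 55.8 → residual 46.1 km
A, B, C are mutually consistent (residuals ≈ 0); D is off by 46.1 km.

D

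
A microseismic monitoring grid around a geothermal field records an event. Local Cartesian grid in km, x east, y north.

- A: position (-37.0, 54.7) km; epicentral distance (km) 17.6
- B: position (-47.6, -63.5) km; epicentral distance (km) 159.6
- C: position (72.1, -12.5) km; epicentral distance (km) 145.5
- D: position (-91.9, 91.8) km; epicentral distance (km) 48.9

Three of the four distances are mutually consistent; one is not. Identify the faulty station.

Solve using three stations at a time. Using A, C, D (subtract circle equations pairwise → linear system) gives (x, y) ≈ (-50.4, 65.9).
Distances from that point to each station vs reported:
  A: calculated 17.5 vs reported 17.6 → residual 0.1 km
  B: calculated 129.5 vs reported 159.6 → residual 30.1 km
  C: calculated 145.5 vs reported 145.5 → residual 0.0 km
  D: calculated 48.9 vs reported 48.9 → residual 0.0 km
A, C, D are mutually consistent (residuals ≈ 0); B is off by 30.1 km.

B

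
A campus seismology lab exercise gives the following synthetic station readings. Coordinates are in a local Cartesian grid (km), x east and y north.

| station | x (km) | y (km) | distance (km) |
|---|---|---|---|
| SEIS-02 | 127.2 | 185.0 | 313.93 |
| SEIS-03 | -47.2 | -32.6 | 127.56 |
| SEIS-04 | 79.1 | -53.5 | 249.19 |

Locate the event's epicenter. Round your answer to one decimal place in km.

Circle about each station: (x − 127.2)² + (y − 185.0)² = 313.93²; (x + 47.2)² + (y + 32.6)² = 127.56²; (x − 79.1)² + (y + 53.5)² = 249.19².
Subtracting pairs of circle equations eliminates x²+y² and gives linear equations (the radical axes):
-348.8 x − 435.2 y = 35166.25
-96.2 x − 477.0 y = -4829.39
Solving the 2×2 system: x ≈ -151.6, y ≈ 40.7 km.

(-151.6, 40.7)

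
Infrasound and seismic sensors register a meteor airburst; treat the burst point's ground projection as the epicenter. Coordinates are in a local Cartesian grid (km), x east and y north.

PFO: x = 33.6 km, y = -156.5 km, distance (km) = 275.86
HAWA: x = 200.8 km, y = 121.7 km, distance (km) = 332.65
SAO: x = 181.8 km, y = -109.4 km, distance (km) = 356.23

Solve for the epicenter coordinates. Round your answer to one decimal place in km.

Circle about each station: (x − 33.6)² + (y + 156.5)² = 275.86²; (x − 200.8)² + (y − 121.7)² = 332.65²; (x − 181.8)² + (y + 109.4)² = 356.23².
Subtracting the PFO equation from the HAWA and SAO equations removes the quadratic terms:
334.4 x + 556.4 y = -5046.96
296.4 x + 94.2 y = -31402.68
Solving the 2×2 system: x ≈ -127.4, y ≈ 67.5 km.

(-127.4, 67.5)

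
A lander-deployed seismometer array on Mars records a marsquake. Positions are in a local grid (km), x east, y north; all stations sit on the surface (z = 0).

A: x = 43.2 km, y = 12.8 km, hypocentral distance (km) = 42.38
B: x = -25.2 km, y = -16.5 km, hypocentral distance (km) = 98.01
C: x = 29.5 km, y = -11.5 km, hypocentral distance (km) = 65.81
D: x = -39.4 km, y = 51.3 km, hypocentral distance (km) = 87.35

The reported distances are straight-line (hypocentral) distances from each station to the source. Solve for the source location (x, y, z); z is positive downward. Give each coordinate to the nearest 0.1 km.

Each station gives a sphere (x−x_i)² + (y−y_i)² + z² = d_i² (stations at z=0).
Subtracting the A sphere from B and C: z² cancels, leaving linear equations in x and y:
-136.8 x − 58.6 y = -8932.69
-27.4 x − 48.6 y = -3562.47
Solving: x ≈ 44.691, y ≈ 48.106 km (keep extra digits for the depth step; rounded: 44.7, 48.1).
Then from the A sphere: z² = 42.38² − (x − 43.2)² − (y − 12.8)² with x = 44.691, y = 48.106, so z ≈ 23.395 ≈ 23.4 km.

x ≈ 44.7 km, y ≈ 48.1 km, depth ≈ 23.4 km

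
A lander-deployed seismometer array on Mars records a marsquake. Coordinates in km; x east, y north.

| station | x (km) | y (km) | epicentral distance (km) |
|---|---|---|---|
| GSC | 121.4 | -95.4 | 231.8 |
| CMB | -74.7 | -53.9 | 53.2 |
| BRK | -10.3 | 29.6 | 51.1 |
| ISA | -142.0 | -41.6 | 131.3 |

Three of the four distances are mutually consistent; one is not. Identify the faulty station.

Solve using three stations at a time. Using GSC, BRK, ISA (subtract circle equations pairwise → linear system) gives (x, y) ≈ (-54.1, 56.0).
Distances from that point to each station vs reported:
  GSC: calculated 231.8 vs reported 231.8 → residual 0.0 km
  CMB: calculated 111.8 vs reported 53.2 → residual 58.6 km
  BRK: calculated 51.2 vs reported 51.1 → residual 0.1 km
  ISA: calculated 131.3 vs reported 131.3 → residual 0.0 km
GSC, BRK, ISA are mutually consistent (residuals ≈ 0); CMB is off by 58.6 km.

CMB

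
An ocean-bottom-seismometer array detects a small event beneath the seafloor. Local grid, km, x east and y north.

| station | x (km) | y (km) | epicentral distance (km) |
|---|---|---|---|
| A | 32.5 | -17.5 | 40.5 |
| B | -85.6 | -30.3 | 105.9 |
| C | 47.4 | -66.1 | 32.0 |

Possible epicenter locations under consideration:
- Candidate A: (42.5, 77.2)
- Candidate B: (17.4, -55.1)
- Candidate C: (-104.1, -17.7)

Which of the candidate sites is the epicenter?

Candidate B

For each candidate, compare |candidate − station| to the reported distance:
Candidate A: residuals A 54.7, B 61.3, C 111.4 → max 111.4 km
Candidate B: residuals A 0.0, B 0.0, C 0.0 → max 0.0 km
Candidate C: residuals A 96.1, B 83.5, C 127.0 → max 127.0 km
Only Candidate B has all residuals ≈ 0.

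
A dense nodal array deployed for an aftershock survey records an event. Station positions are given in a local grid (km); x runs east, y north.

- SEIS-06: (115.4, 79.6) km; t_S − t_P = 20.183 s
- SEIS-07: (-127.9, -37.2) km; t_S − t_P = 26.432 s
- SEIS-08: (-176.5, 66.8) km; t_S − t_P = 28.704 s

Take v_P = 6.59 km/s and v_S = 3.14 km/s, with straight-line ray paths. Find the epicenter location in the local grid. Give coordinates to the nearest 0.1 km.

Distance from S−P lag: d = Δt · v_P v_S / (v_P − v_S) = Δt · (6.59·3.14)/(6.59−3.14) ≈ 5.9979·Δt.
So d_SEIS-06 = 121.05, d_SEIS-07 = 158.54, d_SEIS-08 = 172.16 km.
Circle about each station: (x − 115.4)² + (y − 79.6)² = 121.05²; (x + 127.9)² + (y + 37.2)² = 158.54²; (x + 176.5)² + (y − 66.8)² = 172.16².
Subtracting the SEIS-06 equation from the SEIS-07 and SEIS-08 equations removes the quadratic terms:
-486.6 x − 233.6 y = -12392.90
-583.8 x − 25.6 y = 975.21
Solving the 2×2 system: x ≈ -4.4, y ≈ 62.2 km.
Check against SEIS-06 (with the unrounded x, y): √((x − 115.4)²+(y − 79.6)²) = 121.05 ≈ 121.05 km. ✓

(-4.4, 62.2)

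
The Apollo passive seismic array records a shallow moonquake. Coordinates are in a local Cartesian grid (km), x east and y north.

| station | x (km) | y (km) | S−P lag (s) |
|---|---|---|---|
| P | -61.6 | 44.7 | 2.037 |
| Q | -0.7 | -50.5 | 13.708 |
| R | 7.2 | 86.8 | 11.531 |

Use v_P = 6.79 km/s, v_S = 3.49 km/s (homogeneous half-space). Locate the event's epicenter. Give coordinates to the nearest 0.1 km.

Distance from S−P lag: d = Δt · v_P v_S / (v_P − v_S) = Δt · (6.79·3.49)/(6.79−3.49) ≈ 7.1809·Δt.
So d_P = 14.63, d_Q = 98.44, d_R = 82.80 km.
Circle about each station: (x + 61.6)² + (y − 44.7)² = 14.63²; (x + 0.7)² + (y + 50.5)² = 98.44²; (x − 7.2)² + (y − 86.8)² = 82.80².
Subtracting the P equation from the Q and R equations removes the quadratic terms:
121.8 x − 190.4 y = -12718.31
137.6 x + 84.2 y = -4848.37
Solving the 2×2 system: x ≈ -54.7, y ≈ 31.8 km.
Check against P (with the unrounded x, y): √((x + 61.6)²+(y − 44.7)²) = 14.62 ≈ 14.63 km. ✓

x ≈ -54.7 km, y ≈ 31.8 km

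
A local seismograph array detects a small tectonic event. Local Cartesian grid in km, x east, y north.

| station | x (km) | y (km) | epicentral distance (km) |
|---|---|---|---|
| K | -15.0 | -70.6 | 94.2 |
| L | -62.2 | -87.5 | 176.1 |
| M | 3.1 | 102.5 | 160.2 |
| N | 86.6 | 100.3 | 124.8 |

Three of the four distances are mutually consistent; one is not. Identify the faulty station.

Solve using three stations at a time. Using L, M, N (subtract circle equations pairwise → linear system) gives (x, y) ≈ (102.0, -23.6).
Distances from that point to each station vs reported:
  K: calculated 126.0 vs reported 94.2 → residual 31.8 km
  L: calculated 176.2 vs reported 176.1 → residual 0.1 km
  M: calculated 160.3 vs reported 160.2 → residual 0.1 km
  N: calculated 124.9 vs reported 124.8 → residual 0.1 km
L, M, N are mutually consistent (residuals ≈ 0); K is off by 31.8 km.

K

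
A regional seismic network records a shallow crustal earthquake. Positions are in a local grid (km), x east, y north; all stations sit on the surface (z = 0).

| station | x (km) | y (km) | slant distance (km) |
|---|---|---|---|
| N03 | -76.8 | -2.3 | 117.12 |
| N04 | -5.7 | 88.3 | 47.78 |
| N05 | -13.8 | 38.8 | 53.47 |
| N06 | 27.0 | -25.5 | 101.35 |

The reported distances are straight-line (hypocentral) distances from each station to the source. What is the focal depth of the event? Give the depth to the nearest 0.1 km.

Each station gives a sphere (x−x_i)² + (y−y_i)² + z² = d_i² (stations at z=0).
Subtracting the N03 sphere from N04 and N05: z² cancels, leaving linear equations in x and y:
142.2 x + 181.2 y = 13360.02
126.0 x + 82.2 y = 6650.40
Solving: x ≈ 9.590, y ≈ 66.205 km (keep extra digits for the depth step; rounded: 9.6, 66.2).
Then from the N03 sphere: z² = 117.12² − (x + 76.8)² − (y + 2.3)² with x = 9.590, y = 66.205, so z ≈ 39.509 ≈ 39.5 km.
Check against N06 (with the unrounded solution): distance 101.36 ≈ 101.35 km. ✓

depth ≈ 39.5 km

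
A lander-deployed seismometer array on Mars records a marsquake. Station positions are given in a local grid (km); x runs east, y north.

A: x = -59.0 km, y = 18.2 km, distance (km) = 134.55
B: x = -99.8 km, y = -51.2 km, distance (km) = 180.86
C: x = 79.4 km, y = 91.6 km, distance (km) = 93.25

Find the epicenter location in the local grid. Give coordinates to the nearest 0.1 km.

Circle about each station: (x + 59.0)² + (y − 18.2)² = 134.55²; (x + 99.8)² + (y + 51.2)² = 180.86²; (x − 79.4)² + (y − 91.6)² = 93.25².
Subtracting the A equation from the B and C equations removes the quadratic terms:
-81.6 x − 138.8 y = -5837.40
276.8 x + 146.8 y = 20290.82
Solving the 2×2 system: x ≈ 74.1, y ≈ -1.5 km.

74.1 km east, -1.5 km north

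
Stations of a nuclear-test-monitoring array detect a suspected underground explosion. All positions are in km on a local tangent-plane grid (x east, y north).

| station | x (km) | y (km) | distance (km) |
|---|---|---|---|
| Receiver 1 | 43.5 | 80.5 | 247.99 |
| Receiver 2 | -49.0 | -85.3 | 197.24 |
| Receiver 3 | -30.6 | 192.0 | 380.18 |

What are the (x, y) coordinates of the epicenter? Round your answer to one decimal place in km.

137.7 km east, -148.9 km north

Circle about each station: (x − 43.5)² + (y − 80.5)² = 247.99²; (x + 49.0)² + (y + 85.3)² = 197.24²; (x + 30.6)² + (y − 192.0)² = 380.18².
Subtracting the Receiver 1 equation from the Receiver 2 and Receiver 3 equations removes the quadratic terms:
-185.0 x − 331.6 y = 23900.01
-148.2 x + 223.0 y = -53609.93
Solving the 2×2 system: x ≈ 137.7, y ≈ -148.9 km.
Check against Receiver 1 (with the unrounded x, y): √((x − 43.5)²+(y − 80.5)²) = 247.98 ≈ 247.99 km. ✓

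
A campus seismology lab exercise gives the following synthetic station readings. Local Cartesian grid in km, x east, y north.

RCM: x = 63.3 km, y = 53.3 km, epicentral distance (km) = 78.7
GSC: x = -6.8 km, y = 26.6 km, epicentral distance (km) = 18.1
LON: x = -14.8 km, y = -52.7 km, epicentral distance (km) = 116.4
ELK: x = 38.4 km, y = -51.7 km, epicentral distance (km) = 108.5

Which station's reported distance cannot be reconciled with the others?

Solve using three stations at a time. Using RCM, GSC, ELK (subtract circle equations pairwise → linear system) gives (x, y) ≈ (-14.7, 42.9).
Distances from that point to each station vs reported:
  RCM: calculated 78.7 vs reported 78.7 → residual 0.0 km
  GSC: calculated 18.1 vs reported 18.1 → residual 0.0 km
  LON: calculated 95.6 vs reported 116.4 → residual 20.8 km
  ELK: calculated 108.5 vs reported 108.5 → residual 0.0 km
RCM, GSC, ELK are mutually consistent (residuals ≈ 0); LON is off by 20.8 km.

LON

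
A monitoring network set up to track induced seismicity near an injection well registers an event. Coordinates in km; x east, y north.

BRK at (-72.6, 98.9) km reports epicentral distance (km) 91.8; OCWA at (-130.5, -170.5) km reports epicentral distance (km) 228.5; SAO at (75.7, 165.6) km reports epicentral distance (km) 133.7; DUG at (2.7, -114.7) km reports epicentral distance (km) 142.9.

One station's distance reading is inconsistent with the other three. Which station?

Solve using three stations at a time. Using BRK, OCWA, DUG (subtract circle equations pairwise → linear system) gives (x, y) ≈ (-15.6, 27.0).
Distances from that point to each station vs reported:
  BRK: calculated 91.8 vs reported 91.8 → residual 0.0 km
  OCWA: calculated 228.5 vs reported 228.5 → residual 0.0 km
  SAO: calculated 166.0 vs reported 133.7 → residual 32.3 km
  DUG: calculated 142.9 vs reported 142.9 → residual 0.0 km
BRK, OCWA, DUG are mutually consistent (residuals ≈ 0); SAO is off by 32.3 km.

SAO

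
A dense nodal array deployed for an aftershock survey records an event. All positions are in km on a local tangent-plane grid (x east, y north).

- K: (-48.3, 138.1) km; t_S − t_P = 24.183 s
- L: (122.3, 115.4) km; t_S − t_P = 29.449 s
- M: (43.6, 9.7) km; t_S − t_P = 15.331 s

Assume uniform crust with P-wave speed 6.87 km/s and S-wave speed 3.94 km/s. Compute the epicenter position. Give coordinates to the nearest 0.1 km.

Distance from S−P lag: d = Δt · v_P v_S / (v_P − v_S) = Δt · (6.87·3.94)/(6.87−3.94) ≈ 9.2382·Δt.
So d_K = 223.41, d_L = 272.05, d_M = 141.63 km.
Circle about each station: (x + 48.3)² + (y − 138.1)² = 223.41²; (x − 122.3)² + (y − 115.4)² = 272.05²; (x − 43.6)² + (y − 9.7)² = 141.63².
Subtracting the K equation from the L and M equations removes the quadratic terms:
341.2 x − 45.4 y = -17229.22
183.8 x − 256.8 y = 10443.52
Solving the 2×2 system: x ≈ -61.8, y ≈ -84.9 km.
Check against K (with the unrounded x, y): √((x + 48.3)²+(y − 138.1)²) = 223.40 ≈ 223.41 km. ✓

(-61.8, -84.9)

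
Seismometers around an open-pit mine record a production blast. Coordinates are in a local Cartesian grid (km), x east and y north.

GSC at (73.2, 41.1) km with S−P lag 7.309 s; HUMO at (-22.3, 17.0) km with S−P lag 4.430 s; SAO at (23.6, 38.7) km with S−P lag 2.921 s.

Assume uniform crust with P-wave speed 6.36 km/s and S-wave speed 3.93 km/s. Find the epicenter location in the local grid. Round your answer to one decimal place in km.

Distance from S−P lag: d = Δt · v_P v_S / (v_P − v_S) = Δt · (6.36·3.93)/(6.36−3.93) ≈ 10.2859·Δt.
So d_GSC = 75.18, d_HUMO = 45.57, d_SAO = 30.05 km.
Circle about each station: (x − 73.2)² + (y − 41.1)² = 75.18²; (x + 22.3)² + (y − 17.0)² = 45.57²; (x − 23.6)² + (y − 38.7)² = 30.05².
Subtracting pairs of circle equations eliminates x²+y² and gives linear equations (the radical axes):
-191.0 x − 48.2 y = -2685.75
-99.2 x − 4.8 y = -243.77
Solving the 2×2 system: x ≈ -0.3, y ≈ 56.9 km.

x ≈ -0.3 km, y ≈ 56.9 km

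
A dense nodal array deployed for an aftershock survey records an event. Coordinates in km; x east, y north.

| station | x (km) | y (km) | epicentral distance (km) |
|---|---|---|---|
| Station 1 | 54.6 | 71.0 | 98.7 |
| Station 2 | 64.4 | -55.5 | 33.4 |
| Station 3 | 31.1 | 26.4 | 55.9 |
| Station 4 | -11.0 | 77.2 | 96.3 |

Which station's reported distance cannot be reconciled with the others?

Solve using three stations at a time. Using Station 1, Station 2, Station 3 (subtract circle equations pairwise → linear system) gives (x, y) ≈ (46.4, -27.4).
Distances from that point to each station vs reported:
  Station 1: calculated 98.7 vs reported 98.7 → residual 0.0 km
  Station 2: calculated 33.4 vs reported 33.4 → residual 0.0 km
  Station 3: calculated 55.9 vs reported 55.9 → residual 0.0 km
  Station 4: calculated 119.3 vs reported 96.3 → residual 23.0 km
Station 1, Station 2, Station 3 are mutually consistent (residuals ≈ 0); Station 4 is off by 23.0 km.

Station 4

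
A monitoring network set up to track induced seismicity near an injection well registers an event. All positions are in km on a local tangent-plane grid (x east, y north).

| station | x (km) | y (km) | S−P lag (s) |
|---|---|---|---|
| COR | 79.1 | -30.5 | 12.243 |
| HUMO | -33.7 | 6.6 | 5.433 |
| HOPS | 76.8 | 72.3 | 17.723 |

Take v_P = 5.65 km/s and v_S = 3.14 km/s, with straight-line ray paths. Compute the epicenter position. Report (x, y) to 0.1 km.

Distance from S−P lag: d = Δt · v_P v_S / (v_P − v_S) = Δt · (5.65·3.14)/(5.65−3.14) ≈ 7.0681·Δt.
So d_COR = 86.54, d_HUMO = 38.40, d_HOPS = 125.27 km.
Circle about each station: (x − 79.1)² + (y + 30.5)² = 86.54²; (x + 33.7)² + (y − 6.6)² = 38.40²; (x − 76.8)² + (y − 72.3)² = 125.27².
Subtracting the COR equation from the HUMO and HOPS equations removes the quadratic terms:
-225.6 x + 74.2 y = 6.80
-4.6 x + 205.6 y = -4264.93
Solving the 2×2 system: x ≈ -6.9, y ≈ -20.9 km.
Check against COR (with the unrounded x, y): √((x − 79.1)²+(y + 30.5)²) = 86.54 ≈ 86.54 km. ✓

(-6.9, -20.9)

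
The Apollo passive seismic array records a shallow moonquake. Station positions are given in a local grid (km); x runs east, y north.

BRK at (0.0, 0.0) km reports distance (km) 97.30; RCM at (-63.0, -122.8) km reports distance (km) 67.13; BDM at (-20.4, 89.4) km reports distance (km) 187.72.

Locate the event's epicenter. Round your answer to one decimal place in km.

(-0.9, -97.3)

Circle about each station: x² + y² = 97.30²; (x + 63.0)² + (y + 122.8)² = 67.13²; (x + 20.4)² + (y − 89.4)² = 187.72².
Subtracting pairs of circle equations eliminates x²+y² and gives linear equations (the radical axes):
-126.0 x − 245.6 y = 24009.69
-40.8 x + 178.8 y = -17362.99
Solving the 2×2 system: x ≈ -0.9, y ≈ -97.3 km.
Check against BRK (with the unrounded x, y): √(x²+y²) = 97.31 ≈ 97.30 km. ✓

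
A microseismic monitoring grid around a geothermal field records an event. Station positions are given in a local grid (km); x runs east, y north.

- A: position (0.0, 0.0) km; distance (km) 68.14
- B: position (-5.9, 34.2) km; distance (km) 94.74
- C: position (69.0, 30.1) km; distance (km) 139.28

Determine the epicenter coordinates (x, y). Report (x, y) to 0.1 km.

Circle about each station: x² + y² = 68.14²; (x + 5.9)² + (y − 34.2)² = 94.74²; (x − 69.0)² + (y − 30.1)² = 139.28².
Subtracting the A equation from the B and C equations removes the quadratic terms:
-11.8 x + 68.4 y = -3128.16
138.0 x + 60.2 y = -9088.85
Solving the 2×2 system: x ≈ -42.7, y ≈ -53.1 km.

x ≈ -42.7 km, y ≈ -53.1 km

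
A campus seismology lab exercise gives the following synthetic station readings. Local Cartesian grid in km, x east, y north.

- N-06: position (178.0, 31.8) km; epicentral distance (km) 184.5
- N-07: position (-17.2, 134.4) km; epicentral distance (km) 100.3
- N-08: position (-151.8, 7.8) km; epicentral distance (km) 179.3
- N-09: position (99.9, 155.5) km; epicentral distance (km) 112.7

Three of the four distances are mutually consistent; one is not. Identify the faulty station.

Solve using three stations at a time. Using N-06, N-08, N-09 (subtract circle equations pairwise → linear system) gives (x, y) ≈ (4.7, 95.2).
Distances from that point to each station vs reported:
  N-06: calculated 184.5 vs reported 184.5 → residual 0.0 km
  N-07: calculated 45.0 vs reported 100.3 → residual 55.3 km
  N-08: calculated 179.3 vs reported 179.3 → residual 0.0 km
  N-09: calculated 112.7 vs reported 112.7 → residual 0.0 km
N-06, N-08, N-09 are mutually consistent (residuals ≈ 0); N-07 is off by 55.3 km.

N-07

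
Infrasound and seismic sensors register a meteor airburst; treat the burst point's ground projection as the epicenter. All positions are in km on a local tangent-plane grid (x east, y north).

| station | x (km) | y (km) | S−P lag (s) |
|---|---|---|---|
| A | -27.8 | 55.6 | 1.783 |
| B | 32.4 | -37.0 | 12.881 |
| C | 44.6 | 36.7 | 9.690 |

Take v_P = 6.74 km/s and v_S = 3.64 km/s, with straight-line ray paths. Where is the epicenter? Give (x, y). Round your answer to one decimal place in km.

Distance from S−P lag: d = Δt · v_P v_S / (v_P − v_S) = Δt · (6.74·3.64)/(6.74−3.64) ≈ 7.9141·Δt.
So d_A = 14.11, d_B = 101.94, d_C = 76.69 km.
Circle about each station: (x + 27.8)² + (y − 55.6)² = 14.11²; (x − 32.4)² + (y + 37.0)² = 101.94²; (x − 44.6)² + (y − 36.7)² = 76.69².
Subtracting the A equation from the B and C equations removes the quadratic terms:
120.4 x − 185.2 y = -11638.11
144.8 x − 37.8 y = -6210.41
Solving the 2×2 system: x ≈ -31.9, y ≈ 42.1 km.
Check against A (with the unrounded x, y): √((x + 27.8)²+(y − 55.6)²) = 14.11 ≈ 14.11 km. ✓

-31.9 km east, 42.1 km north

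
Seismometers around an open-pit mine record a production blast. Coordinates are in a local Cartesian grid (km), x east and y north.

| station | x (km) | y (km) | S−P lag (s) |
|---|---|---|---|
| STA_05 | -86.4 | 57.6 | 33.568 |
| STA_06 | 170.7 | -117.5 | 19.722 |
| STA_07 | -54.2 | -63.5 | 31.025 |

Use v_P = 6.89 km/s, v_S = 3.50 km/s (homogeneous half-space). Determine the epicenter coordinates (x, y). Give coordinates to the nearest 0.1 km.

Distance from S−P lag: d = Δt · v_P v_S / (v_P − v_S) = Δt · (6.89·3.50)/(6.89−3.50) ≈ 7.1136·Δt.
So d_STA_05 = 238.79, d_STA_06 = 140.29, d_STA_07 = 220.70 km.
Circle about each station: (x + 86.4)² + (y − 57.6)² = 238.79²; (x − 170.7)² + (y + 117.5)² = 140.29²; (x + 54.2)² + (y + 63.5)² = 220.70².
Subtracting the STA_05 equation from the STA_06 and STA_07 equations removes the quadratic terms:
514.2 x − 350.2 y = 69501.40
64.4 x − 242.2 y = 4499.34
Solving the 2×2 system: x ≈ 149.6, y ≈ 21.2 km.

(149.6, 21.2)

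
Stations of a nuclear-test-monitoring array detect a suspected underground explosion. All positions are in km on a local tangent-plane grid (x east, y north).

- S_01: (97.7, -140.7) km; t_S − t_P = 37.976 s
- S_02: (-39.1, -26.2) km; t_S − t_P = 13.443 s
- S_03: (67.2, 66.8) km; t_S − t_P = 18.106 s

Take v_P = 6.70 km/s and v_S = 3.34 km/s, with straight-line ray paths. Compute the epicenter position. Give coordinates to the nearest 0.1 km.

Distance from S−P lag: d = Δt · v_P v_S / (v_P − v_S) = Δt · (6.70·3.34)/(6.70−3.34) ≈ 6.6601·Δt.
So d_S_01 = 252.92, d_S_02 = 89.53, d_S_03 = 120.59 km.
Circle about each station: (x − 97.7)² + (y + 140.7)² = 252.92²; (x + 39.1)² + (y + 26.2)² = 89.53²; (x − 67.2)² + (y − 66.8)² = 120.59².
Subtracting the S_01 equation from the S_02 and S_03 equations removes the quadratic terms:
-273.6 x + 229.0 y = 28826.38
-61.0 x + 415.0 y = 29062.88
Solving the 2×2 system: x ≈ -53.3, y ≈ 62.2 km.

-53.3 km east, 62.2 km north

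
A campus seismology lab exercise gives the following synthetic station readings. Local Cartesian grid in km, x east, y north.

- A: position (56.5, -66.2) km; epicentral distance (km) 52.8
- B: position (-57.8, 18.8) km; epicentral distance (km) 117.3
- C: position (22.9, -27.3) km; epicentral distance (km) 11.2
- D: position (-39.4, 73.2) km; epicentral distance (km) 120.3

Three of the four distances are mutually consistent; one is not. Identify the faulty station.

B

Solve using three stations at a time. Using A, C, D (subtract circle equations pairwise → linear system) gives (x, y) ≈ (14.4, -34.4).
Distances from that point to each station vs reported:
  A: calculated 52.8 vs reported 52.8 → residual 0.0 km
  B: calculated 89.7 vs reported 117.3 → residual 27.6 km
  C: calculated 11.1 vs reported 11.2 → residual 0.1 km
  D: calculated 120.3 vs reported 120.3 → residual 0.0 km
A, C, D are mutually consistent (residuals ≈ 0); B is off by 27.6 km.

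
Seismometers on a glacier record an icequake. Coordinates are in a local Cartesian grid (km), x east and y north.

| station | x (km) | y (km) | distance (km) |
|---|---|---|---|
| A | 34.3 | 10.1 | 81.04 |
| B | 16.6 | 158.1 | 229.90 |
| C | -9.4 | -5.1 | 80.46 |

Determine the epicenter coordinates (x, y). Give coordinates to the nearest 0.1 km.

x ≈ 36.9 km, y ≈ -70.9 km

Circle about each station: (x − 34.3)² + (y − 10.1)² = 81.04²; (x − 16.6)² + (y − 158.1)² = 229.90²; (x + 9.4)² + (y + 5.1)² = 80.46².
Subtracting pairs of circle equations eliminates x²+y² and gives linear equations (the radical axes):
-35.4 x + 296.0 y = -22293.86
-87.4 x − 30.4 y = -1070.46
Solving the 2×2 system: x ≈ 36.9, y ≈ -70.9 km.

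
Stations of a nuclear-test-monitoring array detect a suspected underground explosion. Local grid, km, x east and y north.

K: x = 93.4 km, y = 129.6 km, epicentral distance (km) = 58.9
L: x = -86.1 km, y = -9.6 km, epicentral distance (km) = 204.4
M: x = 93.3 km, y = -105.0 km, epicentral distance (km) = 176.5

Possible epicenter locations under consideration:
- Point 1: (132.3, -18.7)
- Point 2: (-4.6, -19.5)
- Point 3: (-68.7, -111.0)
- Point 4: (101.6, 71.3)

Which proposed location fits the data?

Point 4

For each candidate, compare |candidate − station| to the reported distance:
Point 1: residuals K 94.4, L 14.2, M 81.8 → max 94.4 km
Point 2: residuals K 119.5, L 122.3, M 46.5 → max 122.3 km
Point 3: residuals K 231.2, L 101.5, M 14.4 → max 231.2 km
Point 4: residuals K 0.0, L 0.0, M 0.0 → max 0.0 km
Only Point 4 has all residuals ≈ 0.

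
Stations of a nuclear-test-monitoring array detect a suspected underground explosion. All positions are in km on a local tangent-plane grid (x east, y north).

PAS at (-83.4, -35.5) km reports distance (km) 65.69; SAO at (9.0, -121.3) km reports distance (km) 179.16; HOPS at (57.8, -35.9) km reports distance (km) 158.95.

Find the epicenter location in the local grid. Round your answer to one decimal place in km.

x ≈ -86.8 km, y ≈ 30.1 km

Circle about each station: (x + 83.4)² + (y + 35.5)² = 65.69²; (x − 9.0)² + (y + 121.3)² = 179.16²; (x − 57.8)² + (y + 35.9)² = 158.95².
Subtracting pairs of circle equations eliminates x²+y² and gives linear equations (the radical axes):
184.8 x − 171.6 y = -21204.25
282.4 x − 0.8 y = -24536.09
Solving the 2×2 system: x ≈ -86.8, y ≈ 30.1 km.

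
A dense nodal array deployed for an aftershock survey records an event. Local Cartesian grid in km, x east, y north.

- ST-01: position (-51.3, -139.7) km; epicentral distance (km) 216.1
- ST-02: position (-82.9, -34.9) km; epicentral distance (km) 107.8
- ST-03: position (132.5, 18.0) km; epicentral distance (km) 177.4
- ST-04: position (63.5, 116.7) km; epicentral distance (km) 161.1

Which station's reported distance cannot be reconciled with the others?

ST-03

Solve using three stations at a time. Using ST-01, ST-02, ST-04 (subtract circle equations pairwise → linear system) gives (x, y) ≈ (-91.6, 72.7).
Distances from that point to each station vs reported:
  ST-01: calculated 216.2 vs reported 216.1 → residual 0.1 km
  ST-02: calculated 107.9 vs reported 107.8 → residual 0.1 km
  ST-03: calculated 230.6 vs reported 177.4 → residual 53.2 km
  ST-04: calculated 161.2 vs reported 161.1 → residual 0.1 km
ST-01, ST-02, ST-04 are mutually consistent (residuals ≈ 0); ST-03 is off by 53.2 km.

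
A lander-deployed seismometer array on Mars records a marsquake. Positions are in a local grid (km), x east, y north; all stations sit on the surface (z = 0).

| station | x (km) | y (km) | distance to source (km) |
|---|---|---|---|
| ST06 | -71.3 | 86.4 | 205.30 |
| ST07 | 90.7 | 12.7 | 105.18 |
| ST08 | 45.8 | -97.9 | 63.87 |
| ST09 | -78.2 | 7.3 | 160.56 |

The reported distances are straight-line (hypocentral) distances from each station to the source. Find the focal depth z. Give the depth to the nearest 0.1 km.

z ≈ 55.9 km

Each station gives a sphere (x−x_i)² + (y−y_i)² + z² = d_i² (stations at z=0).
Subtracting the ST06 sphere from ST07 and ST08: z² cancels, leaving linear equations in x and y:
324.0 x − 147.4 y = 26924.39
234.2 x − 368.6 y = 37202.11
Solving: x ≈ 52.302, y ≈ -67.697 km (keep extra digits for the depth step; rounded: 52.3, -67.7).
Then from the ST06 sphere: z² = 205.30² − (x + 71.3)² − (y − 86.4)² with x = 52.302, y = -67.697, so z ≈ 55.899 ≈ 55.9 km.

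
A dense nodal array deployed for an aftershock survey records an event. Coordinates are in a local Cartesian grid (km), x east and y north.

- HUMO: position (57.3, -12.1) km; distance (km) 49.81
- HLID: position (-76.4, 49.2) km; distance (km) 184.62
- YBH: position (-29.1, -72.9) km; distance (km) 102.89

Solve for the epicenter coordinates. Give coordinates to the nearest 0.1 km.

Circle about each station: (x − 57.3)² + (y + 12.1)² = 49.81²; (x + 76.4)² + (y − 49.2)² = 184.62²; (x + 29.1)² + (y + 72.9)² = 102.89².
Subtracting pairs of circle equations eliminates x²+y² and gives linear equations (the radical axes):
-267.4 x + 122.6 y = -26775.61
-172.8 x − 121.6 y = -5373.80
Solving the 2×2 system: x ≈ 72.9, y ≈ -59.4 km.
Check against HUMO (with the unrounded x, y): √((x − 57.3)²+(y + 12.1)²) = 49.81 ≈ 49.81 km. ✓

72.9 km east, -59.4 km north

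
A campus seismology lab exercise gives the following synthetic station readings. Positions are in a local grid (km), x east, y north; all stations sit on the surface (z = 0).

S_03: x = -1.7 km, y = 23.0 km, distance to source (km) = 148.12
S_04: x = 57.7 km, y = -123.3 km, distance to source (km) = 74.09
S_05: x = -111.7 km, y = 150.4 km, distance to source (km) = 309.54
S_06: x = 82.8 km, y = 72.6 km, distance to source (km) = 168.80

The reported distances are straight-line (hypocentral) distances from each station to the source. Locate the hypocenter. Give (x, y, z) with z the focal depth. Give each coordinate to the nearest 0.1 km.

Each station gives a sphere (x−x_i)² + (y−y_i)² + z² = d_i² (stations at z=0).
Subtracting the S_03 sphere from S_04 and S_05: z² cancels, leaving linear equations in x and y:
118.8 x − 292.6 y = 34450.50
-220.0 x + 254.8 y = -39310.32
Solving: x ≈ 79.885, y ≈ -85.305 km (keep extra digits for the depth step; rounded: 79.9, -85.3).
Then from the S_03 sphere: z² = 148.12² − (x + 1.7)² − (y − 23.0)² with x = 79.885, y = -85.305, so z ≈ 59.611 ≈ 59.6 km.

x ≈ 79.9 km, y ≈ -85.3 km, depth ≈ 59.6 km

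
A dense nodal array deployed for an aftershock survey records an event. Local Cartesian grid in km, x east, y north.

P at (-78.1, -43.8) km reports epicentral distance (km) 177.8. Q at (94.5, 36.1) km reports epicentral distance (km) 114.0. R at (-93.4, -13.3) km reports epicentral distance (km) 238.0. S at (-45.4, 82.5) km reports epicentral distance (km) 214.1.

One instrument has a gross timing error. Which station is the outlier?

Solve using three stations at a time. Using P, Q, S (subtract circle equations pairwise → linear system) gives (x, y) ≈ (96.4, -77.9).
Distances from that point to each station vs reported:
  P: calculated 177.8 vs reported 177.8 → residual 0.0 km
  Q: calculated 114.0 vs reported 114.0 → residual 0.0 km
  R: calculated 200.5 vs reported 238.0 → residual 37.5 km
  S: calculated 214.1 vs reported 214.1 → residual 0.0 km
P, Q, S are mutually consistent (residuals ≈ 0); R is off by 37.5 km.

R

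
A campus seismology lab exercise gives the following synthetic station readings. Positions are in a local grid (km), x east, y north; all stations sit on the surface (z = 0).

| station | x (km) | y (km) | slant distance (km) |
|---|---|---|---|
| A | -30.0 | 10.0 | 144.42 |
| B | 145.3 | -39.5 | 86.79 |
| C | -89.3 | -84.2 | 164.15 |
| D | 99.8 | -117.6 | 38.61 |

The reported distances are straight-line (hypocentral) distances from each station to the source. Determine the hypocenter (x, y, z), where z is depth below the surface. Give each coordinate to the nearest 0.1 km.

x ≈ 74.6 km, y ≈ -89.3 km, depth ≈ 7.4 km

Each station gives a sphere (x−x_i)² + (y−y_i)² + z² = d_i² (stations at z=0).
Subtracting the A sphere from B and C: z² cancels, leaving linear equations in x and y:
350.6 x − 99.0 y = 34996.97
-118.6 x − 188.4 y = 7976.04
Solving: x ≈ 74.604, y ≈ -89.300 km (keep extra digits for the depth step; rounded: 74.6, -89.3).
Then from the A sphere: z² = 144.42² − (x + 30.0)² − (y − 10.0)² with x = 74.604, y = -89.300, so z ≈ 7.393 ≈ 7.4 km.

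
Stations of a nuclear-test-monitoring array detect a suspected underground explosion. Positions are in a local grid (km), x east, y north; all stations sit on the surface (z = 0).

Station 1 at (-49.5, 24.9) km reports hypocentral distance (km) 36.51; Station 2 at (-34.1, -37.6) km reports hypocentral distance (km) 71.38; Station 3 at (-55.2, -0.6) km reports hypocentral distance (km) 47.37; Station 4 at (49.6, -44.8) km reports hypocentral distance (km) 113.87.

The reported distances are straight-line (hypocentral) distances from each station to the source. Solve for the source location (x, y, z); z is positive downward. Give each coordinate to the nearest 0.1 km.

(-33.5, 25.8, 32.8)

Each station gives a sphere (x−x_i)² + (y−y_i)² + z² = d_i² (stations at z=0).
Subtracting the Station 1 sphere from Station 2 and Station 3: z² cancels, leaving linear equations in x and y:
30.8 x − 125.0 y = -4255.81
-11.4 x − 51.0 y = -933.80
Solving: x ≈ -33.488, y ≈ 25.795 km (keep extra digits for the depth step; rounded: -33.5, 25.8).
Then from the Station 1 sphere: z² = 36.51² − (x + 49.5)² − (y − 24.9)² with x = -33.488, y = 25.795, so z ≈ 32.799 ≈ 32.8 km.
Check against Station 4 (with the unrounded solution): distance 113.86 ≈ 113.87 km. ✓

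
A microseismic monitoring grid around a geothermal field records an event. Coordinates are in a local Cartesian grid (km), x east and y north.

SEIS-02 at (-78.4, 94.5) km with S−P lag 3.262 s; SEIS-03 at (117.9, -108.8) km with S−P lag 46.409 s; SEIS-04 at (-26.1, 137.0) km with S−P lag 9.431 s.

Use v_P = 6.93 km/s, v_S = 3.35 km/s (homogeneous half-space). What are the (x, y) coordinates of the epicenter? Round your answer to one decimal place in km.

(-83.2, 115.1)

Distance from S−P lag: d = Δt · v_P v_S / (v_P − v_S) = Δt · (6.93·3.35)/(6.93−3.35) ≈ 6.4848·Δt.
So d_SEIS-02 = 21.15, d_SEIS-03 = 300.95, d_SEIS-04 = 61.16 km.
Circle about each station: (x + 78.4)² + (y − 94.5)² = 21.15²; (x − 117.9)² + (y + 108.8)² = 300.95²; (x + 26.1)² + (y − 137.0)² = 61.16².
Subtracting pairs of circle equations eliminates x²+y² and gives linear equations (the radical axes):
392.6 x − 406.6 y = -79462.54
104.6 x + 85.0 y = 1080.18
Solving the 2×2 system: x ≈ -83.2, y ≈ 115.1 km.
Check against SEIS-02 (with the unrounded x, y): √((x + 78.4)²+(y − 94.5)²) = 21.15 ≈ 21.15 km. ✓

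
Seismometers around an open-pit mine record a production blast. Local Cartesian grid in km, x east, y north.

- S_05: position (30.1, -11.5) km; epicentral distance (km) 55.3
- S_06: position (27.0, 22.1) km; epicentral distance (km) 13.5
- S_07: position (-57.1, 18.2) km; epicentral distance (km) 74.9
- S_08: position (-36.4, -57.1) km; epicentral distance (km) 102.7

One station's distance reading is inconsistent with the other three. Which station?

Solve using three stations at a time. Using S_06, S_07, S_08 (subtract circle equations pairwise → linear system) gives (x, y) ≈ (16.7, 30.8).
Distances from that point to each station vs reported:
  S_05: calculated 44.3 vs reported 55.3 → residual 11.0 km
  S_06: calculated 13.5 vs reported 13.5 → residual 0.0 km
  S_07: calculated 74.9 vs reported 74.9 → residual 0.0 km
  S_08: calculated 102.7 vs reported 102.7 → residual 0.0 km
S_06, S_07, S_08 are mutually consistent (residuals ≈ 0); S_05 is off by 11.0 km.

S_05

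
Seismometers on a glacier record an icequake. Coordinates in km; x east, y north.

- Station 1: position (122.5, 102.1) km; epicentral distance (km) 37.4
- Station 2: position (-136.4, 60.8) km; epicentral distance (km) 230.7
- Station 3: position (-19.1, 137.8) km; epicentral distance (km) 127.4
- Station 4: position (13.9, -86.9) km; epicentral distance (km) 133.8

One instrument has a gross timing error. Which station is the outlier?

Solve using three stations at a time. Using Station 1, Station 2, Station 3 (subtract circle equations pairwise → linear system) gives (x, y) ≈ (93.6, 78.5).
Distances from that point to each station vs reported:
  Station 1: calculated 37.3 vs reported 37.4 → residual 0.1 km
  Station 2: calculated 230.7 vs reported 230.7 → residual 0.0 km
  Station 3: calculated 127.4 vs reported 127.4 → residual 0.0 km
  Station 4: calculated 183.6 vs reported 133.8 → residual 49.8 km
Station 1, Station 2, Station 3 are mutually consistent (residuals ≈ 0); Station 4 is off by 49.8 km.

Station 4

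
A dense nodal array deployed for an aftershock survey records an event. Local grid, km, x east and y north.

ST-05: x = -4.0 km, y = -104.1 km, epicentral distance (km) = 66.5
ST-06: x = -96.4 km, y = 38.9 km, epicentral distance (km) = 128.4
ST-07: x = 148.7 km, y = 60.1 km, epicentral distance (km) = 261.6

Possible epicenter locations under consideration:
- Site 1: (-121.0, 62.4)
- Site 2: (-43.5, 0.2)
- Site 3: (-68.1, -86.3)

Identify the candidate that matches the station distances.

For each candidate, compare |candidate − station| to the reported distance:
Site 1: residuals ST-05 137.0, ST-06 94.4, ST-07 8.1 → max 137.0 km
Site 2: residuals ST-05 45.0, ST-06 62.9, ST-07 60.3 → max 62.9 km
Site 3: residuals ST-05 0.0, ST-06 0.0, ST-07 0.0 → max 0.0 km
Only Site 3 has all residuals ≈ 0.

Site 3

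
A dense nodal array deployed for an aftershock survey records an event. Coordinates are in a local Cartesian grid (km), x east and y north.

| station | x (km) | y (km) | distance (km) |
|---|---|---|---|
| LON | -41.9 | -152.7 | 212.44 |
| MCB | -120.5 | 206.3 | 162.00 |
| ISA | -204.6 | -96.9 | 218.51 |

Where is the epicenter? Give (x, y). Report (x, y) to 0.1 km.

x ≈ -52.0 km, y ≈ 59.5 km

Circle about each station: (x + 41.9)² + (y + 152.7)² = 212.44²; (x + 120.5)² + (y − 206.3)² = 162.00²; (x + 204.6)² + (y + 96.9)² = 218.51².
Subtracting the LON equation from the MCB and ISA equations removes the quadratic terms:
-157.2 x + 718.0 y = 50893.79
-325.4 x + 111.6 y = 23562.00
Solving the 2×2 system: x ≈ -52.0, y ≈ 59.5 km.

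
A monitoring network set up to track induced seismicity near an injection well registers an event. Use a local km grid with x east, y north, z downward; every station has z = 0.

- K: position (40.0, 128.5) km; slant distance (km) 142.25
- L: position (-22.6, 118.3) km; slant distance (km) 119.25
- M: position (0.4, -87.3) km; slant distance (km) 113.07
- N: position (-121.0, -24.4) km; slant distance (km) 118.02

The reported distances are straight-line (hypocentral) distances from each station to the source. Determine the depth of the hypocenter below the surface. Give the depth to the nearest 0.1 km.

z ≈ 51.8 km

Each station gives a sphere (x−x_i)² + (y−y_i)² + z² = d_i² (stations at z=0).
Subtracting the K sphere from L and M: z² cancels, leaving linear equations in x and y:
-125.2 x − 20.4 y = 2407.90
-79.2 x − 431.6 y = -3040.56
Solving: x ≈ -21.008, y ≈ 10.900 km (keep extra digits for the depth step; rounded: -21.0, 10.9).
Then from the K sphere: z² = 142.25² − (x − 40.0)² − (y − 128.5)² with x = -21.008, y = 10.900, so z ≈ 51.801 ≈ 51.8 km.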